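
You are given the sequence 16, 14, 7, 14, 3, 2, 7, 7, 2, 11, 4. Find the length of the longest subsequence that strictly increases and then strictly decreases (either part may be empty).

5

inc[i] = longest strictly increasing subsequence ending at i; dec[i] = longest strictly decreasing subsequence starting at i:
i:      1  2  3  4  5  6  7  8  9 10 11
a[i]:  16 14  7 14  3  2  7  7  2 11  4
inc:    1  1  1  2  1  1  2  2  1  3  2
dec:    5  4  3  3  2  1  2  2  1  2  1
Best peak at i=1 (value 16): inc=1, dec=5, length 1+5−1 = 5.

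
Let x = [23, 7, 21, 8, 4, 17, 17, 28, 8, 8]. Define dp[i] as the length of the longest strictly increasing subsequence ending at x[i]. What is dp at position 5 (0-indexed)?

3

dp[i] = 1 + max{dp[j] : j<i, x[j]<x[i]} (or 1 if no such j):
i:      0  1  2  3  4  5  6  7  8  9
x[i]:  23  7 21  8  4 17 17 28  8  8
dp:     1  1  2  2  1  3  3  4  2  2
At index 5 the value is 3.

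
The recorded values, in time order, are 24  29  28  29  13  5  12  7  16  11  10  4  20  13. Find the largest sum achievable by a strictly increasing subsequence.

81

Let S[i] be the best sum of a strictly increasing subsequence ending at i:
i:      1  2  3  4  5  6  7  8  9 10 11 12 13 14
a[i]:  24 29 28 29 13  5 12  7 16 11 10  4 20 13
S:     24 53 52 81 13  5 17 12 33 23 22  4 53 36
Maximum is 81 (e.g. 24 + 28 + 29).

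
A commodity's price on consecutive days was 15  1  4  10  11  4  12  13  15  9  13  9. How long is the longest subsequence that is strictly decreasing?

Let dp[i] be the longest strictly decreasing subsequence ending at i:
i:      1  2  3  4  5  6  7  8  9 10 11 12
a[i]:  15  1  4 10 11  4 12 13 15  9 13  9
dp:     1  2  2  2  2  3  2  2  1  3  2  3
Maximum is 3.

3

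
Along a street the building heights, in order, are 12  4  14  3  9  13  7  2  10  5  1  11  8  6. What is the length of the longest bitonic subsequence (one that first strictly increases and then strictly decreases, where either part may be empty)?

6

inc[i] = longest strictly increasing subsequence ending at i; dec[i] = longest strictly decreasing subsequence starting at i:
i:      1  2  3  4  5  6  7  8  9 10 11 12 13 14
a[i]:  12  4 14  3  9 13  7  2 10  5  1 11  8  6
inc:    1  1  2  1  2  3  2  1  3  2  1  4  3  3
dec:    5  4  5  3  4  4  3  2  3  2  1  3  2  1
Best peak at i=3 (value 14): inc=2, dec=5, length 2+5−1 = 6.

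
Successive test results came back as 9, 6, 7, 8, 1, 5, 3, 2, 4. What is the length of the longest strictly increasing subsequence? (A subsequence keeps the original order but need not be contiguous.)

3

Track the smallest tail for each achievable length (strict):
9 → extends → [9]
6 → replaces 9 → [6]
7 → extends → [6, 7]
8 → extends → [6, 7, 8]
1 → replaces 6 → [1, 7, 8]
5 → replaces 7 → [1, 5, 8]
3 → replaces 5 → [1, 3, 8]
2 → replaces 3 → [1, 2, 8]
4 → replaces 8 → [1, 2, 4]
Three tails, so the longest strictly increasing subsequence has length 3 (e.g. 6, 7, 8).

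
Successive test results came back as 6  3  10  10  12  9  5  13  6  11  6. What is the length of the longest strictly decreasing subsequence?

3

Let dp[i] be the longest strictly decreasing subsequence ending at i:
i:      1  2  3  4  5  6  7  8  9 10 11
a[i]:   6  3 10 10 12  9  5 13  6 11  6
dp:     1  2  1  1  1  2  3  1  3  2  3
Maximum is 3.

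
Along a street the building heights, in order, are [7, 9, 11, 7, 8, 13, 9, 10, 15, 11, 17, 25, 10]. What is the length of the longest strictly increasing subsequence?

7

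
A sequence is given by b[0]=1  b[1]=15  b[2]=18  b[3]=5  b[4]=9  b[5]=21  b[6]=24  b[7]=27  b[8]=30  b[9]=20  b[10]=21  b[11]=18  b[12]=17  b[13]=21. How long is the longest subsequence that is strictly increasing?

7

Track the smallest tail for each achievable length (strict):
1 → extends → [1]
15 → extends → [1, 15]
18 → extends → [1, 15, 18]
5 → replaces 15 → [1, 5, 18]
9 → replaces 18 → [1, 5, 9]
21 → extends → [1, 5, 9, 21]
24 → extends → [1, 5, 9, 21, 24]
27 → extends → [1, 5, 9, 21, 24, 27]
30 → extends → [1, 5, 9, 21, 24, 27, 30]
20 → replaces 21 → [1, 5, 9, 20, 24, 27, 30]
21 → replaces 24 → [1, 5, 9, 20, 21, 27, 30]
18 → replaces 20 → [1, 5, 9, 18, 21, 27, 30]
17 → replaces 18 → [1, 5, 9, 17, 21, 27, 30]
21 → already a tail → [1, 5, 9, 17, 21, 27, 30]
Seven tails, so the longest strictly increasing subsequence has length 7 (e.g. 1, 15, 18, 21, 24, 27, 30).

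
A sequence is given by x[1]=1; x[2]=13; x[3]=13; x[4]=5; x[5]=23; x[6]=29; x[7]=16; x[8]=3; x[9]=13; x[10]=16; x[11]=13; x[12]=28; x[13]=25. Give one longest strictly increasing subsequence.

1, 5, 13, 16, 28

Patience tails give the LIS length; then backtrack through the dp parents:
1 → extends → [1]
13 → extends → [1, 13]
13 → already a tail → [1, 13]
5 → replaces 13 → [1, 5]
23 → extends → [1, 5, 23]
29 → extends → [1, 5, 23, 29]
16 → replaces 23 → [1, 5, 16, 29]
3 → replaces 5 → [1, 3, 16, 29]
13 → replaces 16 → [1, 3, 13, 29]
16 → replaces 29 → [1, 3, 13, 16]
13 → already a tail → [1, 3, 13, 16]
28 → extends → [1, 3, 13, 16, 28]
25 → replaces 28 → [1, 3, 13, 16, 25]
Length 5; one witness is 1, 5, 13, 16, 28.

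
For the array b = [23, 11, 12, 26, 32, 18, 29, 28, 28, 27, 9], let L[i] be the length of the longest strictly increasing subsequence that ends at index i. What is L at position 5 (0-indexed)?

dp[i] = 1 + max{dp[j] : j<i, b[j]<b[i]} (or 1 if no such j):
i:      0  1  2  3  4  5  6  7  8  9 10
b[i]:  23 11 12 26 32 18 29 28 28 27  9
dp:     1  1  2  3  4  3  4  4  4  4  1
At index 5 the value is 3.

3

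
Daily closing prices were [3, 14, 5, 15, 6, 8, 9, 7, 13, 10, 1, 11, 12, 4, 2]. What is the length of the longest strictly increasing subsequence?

Track the smallest tail for each achievable length (strict):
3 → extends → [3]
14 → extends → [3, 14]
5 → replaces 14 → [3, 5]
15 → extends → [3, 5, 15]
6 → replaces 15 → [3, 5, 6]
8 → extends → [3, 5, 6, 8]
9 → extends → [3, 5, 6, 8, 9]
7 → replaces 8 → [3, 5, 6, 7, 9]
13 → extends → [3, 5, 6, 7, 9, 13]
10 → replaces 13 → [3, 5, 6, 7, 9, 10]
1 → replaces 3 → [1, 5, 6, 7, 9, 10]
11 → extends → [1, 5, 6, 7, 9, 10, 11]
12 → extends → [1, 5, 6, 7, 9, 10, 11, 12]
4 → replaces 5 → [1, 4, 6, 7, 9, 10, 11, 12]
2 → replaces 4 → [1, 2, 6, 7, 9, 10, 11, 12]
Eight tails, so the longest strictly increasing subsequence has length 8 (e.g. 3, 5, 6, 8, 9, 10, 11, 12).

8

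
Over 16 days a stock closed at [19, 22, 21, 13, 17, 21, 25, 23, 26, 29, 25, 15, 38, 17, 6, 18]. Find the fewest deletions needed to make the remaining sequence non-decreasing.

Fewest deletions = n − (longest non-decreasing subsequence).
Patience tails:
19 → extends → [19]
22 → extends → [19, 22]
21 → replaces 22 → [19, 21]
13 → replaces 19 → [13, 21]
17 → replaces 21 → [13, 17]
21 → extends → [13, 17, 21]
25 → extends → [13, 17, 21, 25]
23 → replaces 25 → [13, 17, 21, 23]
26 → extends → [13, 17, 21, 23, 26]
29 → extends → [13, 17, 21, 23, 26, 29]
25 → replaces 26 → [13, 17, 21, 23, 25, 29]
15 → replaces 17 → [13, 15, 21, 23, 25, 29]
38 → extends → [13, 15, 21, 23, 25, 29, 38]
17 → replaces 21 → [13, 15, 17, 23, 25, 29, 38]
6 → replaces 13 → [6, 15, 17, 23, 25, 29, 38]
18 → replaces 23 → [6, 15, 17, 18, 25, 29, 38]
Longest non-decreasing subsequence has length 7, so deletions = 16 − 7 = 9.

9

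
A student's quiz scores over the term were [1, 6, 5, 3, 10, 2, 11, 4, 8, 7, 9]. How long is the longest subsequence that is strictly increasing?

5

Track the smallest tail for each achievable length (strict):
1 → extends → [1]
6 → extends → [1, 6]
5 → replaces 6 → [1, 5]
3 → replaces 5 → [1, 3]
10 → extends → [1, 3, 10]
2 → replaces 3 → [1, 2, 10]
11 → extends → [1, 2, 10, 11]
4 → replaces 10 → [1, 2, 4, 11]
8 → replaces 11 → [1, 2, 4, 8]
7 → replaces 8 → [1, 2, 4, 7]
9 → extends → [1, 2, 4, 7, 9]
Five tails, so the longest strictly increasing subsequence has length 5 (e.g. 1, 3, 4, 8, 9).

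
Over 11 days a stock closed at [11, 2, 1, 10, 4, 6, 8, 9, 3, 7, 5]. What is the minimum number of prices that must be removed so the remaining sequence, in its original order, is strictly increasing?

6

Fewest deletions = n − (longest strictly increasing subsequence).
Patience tails:
11 → extends → [11]
2 → replaces 11 → [2]
1 → replaces 2 → [1]
10 → extends → [1, 10]
4 → replaces 10 → [1, 4]
6 → extends → [1, 4, 6]
8 → extends → [1, 4, 6, 8]
9 → extends → [1, 4, 6, 8, 9]
3 → replaces 4 → [1, 3, 6, 8, 9]
7 → replaces 8 → [1, 3, 6, 7, 9]
5 → replaces 6 → [1, 3, 5, 7, 9]
Longest strictly increasing subsequence has length 5, so deletions = 11 − 5 = 6.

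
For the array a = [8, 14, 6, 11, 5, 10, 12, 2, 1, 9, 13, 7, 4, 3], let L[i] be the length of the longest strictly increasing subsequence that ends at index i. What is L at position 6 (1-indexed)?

dp[i] = 1 + max{dp[j] : j<i, a[j]<a[i]} (or 1 if no such j):
i:      1  2  3  4  5  6  7  8  9 10 11 12 13 14
a[i]:   8 14  6 11  5 10 12  2  1  9 13  7  4  3
dp:     1  2  1  2  1  2  3  1  1  2  4  2  2  2
At index 6 the value is 2.

2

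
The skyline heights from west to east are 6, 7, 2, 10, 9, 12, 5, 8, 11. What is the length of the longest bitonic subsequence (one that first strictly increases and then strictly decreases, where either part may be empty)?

inc[i] = longest strictly increasing subsequence ending at i; dec[i] = longest strictly decreasing subsequence starting at i:
i:      1  2  3  4  5  6  7  8  9
a[i]:   6  7  2 10  9 12  5  8 11
inc:    1  2  1  3  3  4  2  3  4
dec:    2  2  1  3  2  2  1  1  1
Best peak at i=4 (value 10): inc=3, dec=3, length 3+3−1 = 5.

5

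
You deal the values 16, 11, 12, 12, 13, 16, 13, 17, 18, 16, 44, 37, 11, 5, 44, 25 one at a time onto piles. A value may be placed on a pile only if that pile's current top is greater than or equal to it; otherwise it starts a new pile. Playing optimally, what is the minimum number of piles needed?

8

The minimum number of non-increasing subsequences covering a sequence equals the length of its longest strictly increasing subsequence.
LIS length is 8 (e.g. 11, 12, 13, 16, 17, 18, 37, 44), so 8 piles are needed.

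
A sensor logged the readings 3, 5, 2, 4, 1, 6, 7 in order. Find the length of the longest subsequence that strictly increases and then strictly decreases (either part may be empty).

inc[i] = longest strictly increasing subsequence ending at i; dec[i] = longest strictly decreasing subsequence starting at i:
i:     1 2 3 4 5 6 7
a[i]:  3 5 2 4 1 6 7
inc:   1 2 1 2 1 3 4
dec:   3 3 2 2 1 1 1
Best peak at i=2 (value 5): inc=2, dec=3, length 2+3−1 = 4.

4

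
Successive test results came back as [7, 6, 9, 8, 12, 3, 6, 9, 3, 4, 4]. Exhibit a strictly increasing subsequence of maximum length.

7, 9, 12

Patience tails give the LIS length; then backtrack through the dp parents:
7 → extends → [7]
6 → replaces 7 → [6]
9 → extends → [6, 9]
8 → replaces 9 → [6, 8]
12 → extends → [6, 8, 12]
3 → replaces 6 → [3, 8, 12]
6 → replaces 8 → [3, 6, 12]
9 → replaces 12 → [3, 6, 9]
3 → already a tail → [3, 6, 9]
4 → replaces 6 → [3, 4, 9]
4 → already a tail → [3, 4, 9]
Length 3; one witness is 7, 9, 12.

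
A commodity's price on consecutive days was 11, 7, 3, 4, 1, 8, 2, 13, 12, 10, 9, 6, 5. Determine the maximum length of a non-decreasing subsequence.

4

Let dp[i] be the length of the longest such subsequence ending at index i:
i:      1  2  3  4  5  6  7  8  9 10 11 12 13
a[i]:  11  7  3  4  1  8  2 13 12 10  9  6  5
dp:     1  1  1  2  1  3  2  4  4  4  4  3  3
Maximum dp value is 4.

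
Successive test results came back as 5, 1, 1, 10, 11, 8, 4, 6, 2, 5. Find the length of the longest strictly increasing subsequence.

Let dp[i] be the length of the longest such subsequence ending at index i:
i:      1  2  3  4  5  6  7  8  9 10
a[i]:   5  1  1 10 11  8  4  6  2  5
dp:     1  1  1  2  3  2  2  3  2  3
Maximum dp value is 3.

3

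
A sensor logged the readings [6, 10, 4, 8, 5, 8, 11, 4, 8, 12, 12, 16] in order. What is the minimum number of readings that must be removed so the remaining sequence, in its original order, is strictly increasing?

6

Fewest deletions = n − (longest strictly increasing subsequence).
Patience tails:
6 → extends → [6]
10 → extends → [6, 10]
4 → replaces 6 → [4, 10]
8 → replaces 10 → [4, 8]
5 → replaces 8 → [4, 5]
8 → extends → [4, 5, 8]
11 → extends → [4, 5, 8, 11]
4 → already a tail → [4, 5, 8, 11]
8 → already a tail → [4, 5, 8, 11]
12 → extends → [4, 5, 8, 11, 12]
12 → already a tail → [4, 5, 8, 11, 12]
16 → extends → [4, 5, 8, 11, 12, 16]
Longest strictly increasing subsequence has length 6, so deletions = 12 − 6 = 6.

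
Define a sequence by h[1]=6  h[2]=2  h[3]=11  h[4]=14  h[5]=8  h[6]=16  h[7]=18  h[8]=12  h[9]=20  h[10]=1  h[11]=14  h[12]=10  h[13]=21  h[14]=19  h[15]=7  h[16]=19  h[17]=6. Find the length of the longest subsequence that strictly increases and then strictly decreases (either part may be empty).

inc[i] = longest strictly increasing subsequence ending at i; dec[i] = longest strictly decreasing subsequence starting at i:
i:      1  2  3  4  5  6  7  8  9 10 11 12 13 14 15 16 17
h[i]:   6  2 11 14  8 16 18 12 20  1 14 10 21 19  7 19  6
inc:    1  1  2  3  2  4  5  3  6  1  4  3  7  6  2  6  2
dec:    3  2  4  5  3  5  5  4  5  1  4  3  4  3  2  2  1
Best peak at i=9 (value 20): inc=6, dec=5, length 6+5−1 = 10.

10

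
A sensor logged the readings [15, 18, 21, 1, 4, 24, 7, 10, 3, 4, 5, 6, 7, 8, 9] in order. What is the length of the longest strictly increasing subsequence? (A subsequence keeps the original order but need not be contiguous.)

8

Let dp[i] be the length of the longest such subsequence ending at index i:
i:      1  2  3  4  5  6  7  8  9 10 11 12 13 14 15
a[i]:  15 18 21  1  4 24  7 10  3  4  5  6  7  8  9
dp:     1  2  3  1  2  4  3  4  2  3  4  5  6  7  8
Maximum dp value is 8.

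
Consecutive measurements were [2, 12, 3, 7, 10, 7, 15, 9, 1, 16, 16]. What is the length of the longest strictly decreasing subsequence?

4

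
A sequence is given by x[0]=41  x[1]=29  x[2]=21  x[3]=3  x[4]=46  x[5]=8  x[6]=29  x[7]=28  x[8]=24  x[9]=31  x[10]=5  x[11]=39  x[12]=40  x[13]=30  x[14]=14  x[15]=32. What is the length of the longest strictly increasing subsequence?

Track the smallest tail for each achievable length (strict):
41 → extends → [41]
29 → replaces 41 → [29]
21 → replaces 29 → [21]
3 → replaces 21 → [3]
46 → extends → [3, 46]
8 → replaces 46 → [3, 8]
29 → extends → [3, 8, 29]
28 → replaces 29 → [3, 8, 28]
24 → replaces 28 → [3, 8, 24]
31 → extends → [3, 8, 24, 31]
5 → replaces 8 → [3, 5, 24, 31]
39 → extends → [3, 5, 24, 31, 39]
40 → extends → [3, 5, 24, 31, 39, 40]
30 → replaces 31 → [3, 5, 24, 30, 39, 40]
14 → replaces 24 → [3, 5, 14, 30, 39, 40]
32 → replaces 39 → [3, 5, 14, 30, 32, 40]
Six tails, so the longest strictly increasing subsequence has length 6 (e.g. 3, 8, 29, 31, 39, 40).

6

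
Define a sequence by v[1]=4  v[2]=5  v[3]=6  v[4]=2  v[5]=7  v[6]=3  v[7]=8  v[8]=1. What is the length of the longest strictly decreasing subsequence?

Let dp[i] be the longest strictly decreasing subsequence ending at i:
i:     1 2 3 4 5 6 7 8
v[i]:  4 5 6 2 7 3 8 1
dp:    1 1 1 2 1 2 1 3
Maximum is 3.

3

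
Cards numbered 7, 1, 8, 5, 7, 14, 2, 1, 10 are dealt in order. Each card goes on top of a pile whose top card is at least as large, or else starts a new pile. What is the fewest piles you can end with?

4

Place each on the leftmost legal pile:
7 → new pile 1 (tops now [7])
1 → pile 1 (tops now [1])
8 → new pile 2 (tops now [1, 8])
5 → pile 2 (tops now [1, 5])
7 → new pile 3 (tops now [1, 5, 7])
14 → new pile 4 (tops now [1, 5, 7, 14])
2 → pile 2 (tops now [1, 2, 7, 14])
1 → pile 1 (tops now [1, 2, 7, 14])
10 → pile 4 (tops now [1, 2, 7, 10])
Four piles.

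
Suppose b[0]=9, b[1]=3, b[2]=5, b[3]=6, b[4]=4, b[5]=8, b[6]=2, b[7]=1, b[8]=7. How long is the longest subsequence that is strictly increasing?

4

Track the smallest tail for each achievable length (strict):
9 → extends → [9]
3 → replaces 9 → [3]
5 → extends → [3, 5]
6 → extends → [3, 5, 6]
4 → replaces 5 → [3, 4, 6]
8 → extends → [3, 4, 6, 8]
2 → replaces 3 → [2, 4, 6, 8]
1 → replaces 2 → [1, 4, 6, 8]
7 → replaces 8 → [1, 4, 6, 7]
Four tails, so the longest strictly increasing subsequence has length 4 (e.g. 3, 5, 6, 8).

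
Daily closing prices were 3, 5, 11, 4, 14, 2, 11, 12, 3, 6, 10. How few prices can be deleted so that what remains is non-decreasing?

6

Fewest deletions = n − (longest non-decreasing subsequence).
i:      1  2  3  4  5  6  7  8  9 10 11
a[i]:   3  5 11  4 14  2 11 12  3  6 10
dp:     1  2  3  2  4  1  4  5  2  3  4
max dp = 5, so deletions = 11 − 5 = 6.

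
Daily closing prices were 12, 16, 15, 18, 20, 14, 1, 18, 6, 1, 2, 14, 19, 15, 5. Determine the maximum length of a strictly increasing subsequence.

4

Let dp[i] be the length of the longest such subsequence ending at index i:
i:      1  2  3  4  5  6  7  8  9 10 11 12 13 14 15
a[i]:  12 16 15 18 20 14  1 18  6  1  2 14 19 15  5
dp:     1  2  2  3  4  2  1  3  2  1  2  3  4  4  3
Maximum dp value is 4.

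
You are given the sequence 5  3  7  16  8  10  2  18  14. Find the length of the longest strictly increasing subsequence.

5

Track the smallest tail for each achievable length (strict):
5 → extends → [5]
3 → replaces 5 → [3]
7 → extends → [3, 7]
16 → extends → [3, 7, 16]
8 → replaces 16 → [3, 7, 8]
10 → extends → [3, 7, 8, 10]
2 → replaces 3 → [2, 7, 8, 10]
18 → extends → [2, 7, 8, 10, 18]
14 → replaces 18 → [2, 7, 8, 10, 14]
Five tails, so the longest strictly increasing subsequence has length 5 (e.g. 5, 7, 8, 10, 18).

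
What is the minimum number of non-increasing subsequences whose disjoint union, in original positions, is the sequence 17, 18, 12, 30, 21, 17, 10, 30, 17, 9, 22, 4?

4

The minimum number of non-increasing subsequences covering a sequence equals the length of its longest strictly increasing subsequence.
LIS length is 4 (e.g. 17, 18, 21, 30), so 4 piles are needed.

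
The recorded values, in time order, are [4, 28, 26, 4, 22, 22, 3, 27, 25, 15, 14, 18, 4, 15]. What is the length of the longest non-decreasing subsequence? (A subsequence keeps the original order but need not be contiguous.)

Let dp[i] be the length of the longest such subsequence ending at index i:
i:      1  2  3  4  5  6  7  8  9 10 11 12 13 14
a[i]:   4 28 26  4 22 22  3 27 25 15 14 18  4 15
dp:     1  2  2  2  3  4  1  5  5  3  3  4  3  4
Maximum dp value is 5.

5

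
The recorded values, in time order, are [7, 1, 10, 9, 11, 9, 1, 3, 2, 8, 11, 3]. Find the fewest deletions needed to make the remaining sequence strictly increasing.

Fewest deletions = n − (longest strictly increasing subsequence).
i:      1  2  3  4  5  6  7  8  9 10 11 12
a[i]:   7  1 10  9 11  9  1  3  2  8 11  3
dp:     1  1  2  2  3  2  1  2  2  3  4  3
max dp = 4, so deletions = 12 − 4 = 8.

8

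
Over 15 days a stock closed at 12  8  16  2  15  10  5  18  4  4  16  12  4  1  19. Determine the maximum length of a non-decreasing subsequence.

5

Track the smallest tail for each achievable length (allowing ties):
12 → extends → [12]
8 → replaces 12 → [8]
16 → extends → [8, 16]
2 → replaces 8 → [2, 16]
15 → replaces 16 → [2, 15]
10 → replaces 15 → [2, 10]
5 → replaces 10 → [2, 5]
18 → extends → [2, 5, 18]
4 → replaces 5 → [2, 4, 18]
4 → replaces 18 → [2, 4, 4]
16 → extends → [2, 4, 4, 16]
12 → replaces 16 → [2, 4, 4, 12]
4 → replaces 12 → [2, 4, 4, 4]
1 → replaces 2 → [1, 4, 4, 4]
19 → extends → [1, 4, 4, 4, 19]
Five tails, so the longest non-decreasing subsequence has length 5 (e.g. 2, 4, 4, 16, 19).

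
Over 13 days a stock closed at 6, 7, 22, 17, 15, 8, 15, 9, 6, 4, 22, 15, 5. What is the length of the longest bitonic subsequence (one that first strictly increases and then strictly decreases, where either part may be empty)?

inc[i] = longest strictly increasing subsequence ending at i; dec[i] = longest strictly decreasing subsequence starting at i:
i:      1  2  3  4  5  6  7  8  9 10 11 12 13
a[i]:   6  7 22 17 15  8 15  9  6  4 22 15  5
inc:    1  2  3  3  3  3  4  4  1  1  5  5  2
dec:    2  3  6  5  4  3  4  3  2  1  3  2  1
Best peak at i=3 (value 22): inc=3, dec=6, length 3+6−1 = 8.

8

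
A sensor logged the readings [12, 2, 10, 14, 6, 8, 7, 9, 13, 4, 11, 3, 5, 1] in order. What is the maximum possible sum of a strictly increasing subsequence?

38

Let S[i] be the best sum of a strictly increasing subsequence ending at i:
i:      1  2  3  4  5  6  7  8  9 10 11 12 13 14
a[i]:  12  2 10 14  6  8  7  9 13  4 11  3  5  1
S:     12  2 12 26  8 16 15 25 38  6 36  5 11  1
Maximum is 38 (e.g. 2 + 6 + 8 + 9 + 13).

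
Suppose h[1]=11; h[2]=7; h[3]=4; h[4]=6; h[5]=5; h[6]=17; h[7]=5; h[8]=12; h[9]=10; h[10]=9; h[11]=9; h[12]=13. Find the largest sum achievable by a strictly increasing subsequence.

Let S[i] be the best sum of a strictly increasing subsequence ending at i:
i:      1  2  3  4  5  6  7  8  9 10 11 12
h[i]:  11  7  4  6  5 17  5 12 10  9  9 13
S:     11  7  4 10  9 28  9 23 20 19 19 36
Maximum is 36 (e.g. 11 + 12 + 13).

36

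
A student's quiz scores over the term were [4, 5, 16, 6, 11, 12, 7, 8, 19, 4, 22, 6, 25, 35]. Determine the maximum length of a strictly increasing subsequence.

9

Let dp[i] be the length of the longest such subsequence ending at index i:
i:      1  2  3  4  5  6  7  8  9 10 11 12 13 14
a[i]:   4  5 16  6 11 12  7  8 19  4 22  6 25 35
dp:     1  2  3  3  4  5  4  5  6  1  7  3  8  9
Maximum dp value is 9.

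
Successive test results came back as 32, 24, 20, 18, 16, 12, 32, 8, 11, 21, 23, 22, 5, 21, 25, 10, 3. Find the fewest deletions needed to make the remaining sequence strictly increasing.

12

Fewest deletions = n − (longest strictly increasing subsequence).
Patience tails:
32 → extends → [32]
24 → replaces 32 → [24]
20 → replaces 24 → [20]
18 → replaces 20 → [18]
16 → replaces 18 → [16]
12 → replaces 16 → [12]
32 → extends → [12, 32]
8 → replaces 12 → [8, 32]
11 → replaces 32 → [8, 11]
21 → extends → [8, 11, 21]
23 → extends → [8, 11, 21, 23]
22 → replaces 23 → [8, 11, 21, 22]
5 → replaces 8 → [5, 11, 21, 22]
21 → already a tail → [5, 11, 21, 22]
25 → extends → [5, 11, 21, 22, 25]
10 → replaces 11 → [5, 10, 21, 22, 25]
3 → replaces 5 → [3, 10, 21, 22, 25]
Longest strictly increasing subsequence has length 5, so deletions = 17 − 5 = 12.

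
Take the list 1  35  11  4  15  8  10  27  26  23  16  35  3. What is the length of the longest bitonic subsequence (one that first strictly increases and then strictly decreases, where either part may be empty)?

inc[i] = longest strictly increasing subsequence ending at i; dec[i] = longest strictly decreasing subsequence starting at i:
i:      1  2  3  4  5  6  7  8  9 10 11 12 13
a[i]:   1 35 11  4 15  8 10 27 26 23 16 35  3
inc:    1  2  2  2  3  3  4  5  5  5  5  6  2
dec:    1  6  3  2  3  2  2  5  4  3  2  2  1
Best peak at i=8 (value 27): inc=5, dec=5, length 5+5−1 = 9.

9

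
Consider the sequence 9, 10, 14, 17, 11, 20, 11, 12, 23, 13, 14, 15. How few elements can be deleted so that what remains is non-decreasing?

Fewest deletions = n − (longest non-decreasing subsequence).
i:      1  2  3  4  5  6  7  8  9 10 11 12
a[i]:   9 10 14 17 11 20 11 12 23 13 14 15
dp:     1  2  3  4  3  5  4  5  6  6  7  8
max dp = 8, so deletions = 12 − 8 = 4.

4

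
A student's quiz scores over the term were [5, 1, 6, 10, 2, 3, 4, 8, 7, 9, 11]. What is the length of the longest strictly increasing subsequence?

7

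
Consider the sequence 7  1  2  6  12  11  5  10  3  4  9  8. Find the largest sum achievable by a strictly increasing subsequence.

Let S[i] be the best sum of a strictly increasing subsequence ending at i:
i:      1  2  3  4  5  6  7  8  9 10 11 12
a[i]:   7  1  2  6 12 11  5 10  3  4  9  8
S:      7  1  3  9 21 20  8 19  6 10 19 18
Maximum is 21 (e.g. 1 + 2 + 6 + 12).

21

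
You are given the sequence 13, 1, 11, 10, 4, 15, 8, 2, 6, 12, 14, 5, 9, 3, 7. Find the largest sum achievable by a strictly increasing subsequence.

Let S[i] be the best sum of a strictly increasing subsequence ending at i:
i:      1  2  3  4  5  6  7  8  9 10 11 12 13 14 15
a[i]:  13  1 11 10  4 15  8  2  6 12 14  5  9  3  7
S:     13  1 12 11  5 28 13  3 11 25 39 10 22  6 18
Maximum is 39 (e.g. 1 + 4 + 8 + 12 + 14).

39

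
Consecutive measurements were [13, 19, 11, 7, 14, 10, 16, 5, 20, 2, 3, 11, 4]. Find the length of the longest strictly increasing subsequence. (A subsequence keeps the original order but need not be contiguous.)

Track the smallest tail for each achievable length (strict):
13 → extends → [13]
19 → extends → [13, 19]
11 → replaces 13 → [11, 19]
7 → replaces 11 → [7, 19]
14 → replaces 19 → [7, 14]
10 → replaces 14 → [7, 10]
16 → extends → [7, 10, 16]
5 → replaces 7 → [5, 10, 16]
20 → extends → [5, 10, 16, 20]
2 → replaces 5 → [2, 10, 16, 20]
3 → replaces 10 → [2, 3, 16, 20]
11 → replaces 16 → [2, 3, 11, 20]
4 → replaces 11 → [2, 3, 4, 20]
Four tails, so the longest strictly increasing subsequence has length 4 (e.g. 13, 14, 16, 20).

4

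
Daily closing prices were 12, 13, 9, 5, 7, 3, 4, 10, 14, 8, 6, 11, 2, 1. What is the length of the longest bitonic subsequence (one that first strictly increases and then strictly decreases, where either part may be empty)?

inc[i] = longest strictly increasing subsequence ending at i; dec[i] = longest strictly decreasing subsequence starting at i:
i:      1  2  3  4  5  6  7  8  9 10 11 12 13 14
a[i]:  12 13  9  5  7  3  4 10 14  8  6 11  2  1
inc:    1  2  1  1  2  1  2  3  4  3  3  4  1  1
dec:    6  6  5  4  4  3  3  5  5  4  3  3  2  1
Best peak at i=9 (value 14): inc=4, dec=5, length 4+5−1 = 8.

8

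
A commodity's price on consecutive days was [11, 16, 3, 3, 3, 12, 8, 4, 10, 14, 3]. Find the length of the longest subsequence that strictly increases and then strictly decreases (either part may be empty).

inc[i] = longest strictly increasing subsequence ending at i; dec[i] = longest strictly decreasing subsequence starting at i:
i:      1  2  3  4  5  6  7  8  9 10 11
a[i]:  11 16  3  3  3 12  8  4 10 14  3
inc:    1  2  1  1  1  2  2  2  3  4  1
dec:    4  5  1  1  1  4  3  2  2  2  1
Best peak at i=2 (value 16): inc=2, dec=5, length 2+5−1 = 6.

6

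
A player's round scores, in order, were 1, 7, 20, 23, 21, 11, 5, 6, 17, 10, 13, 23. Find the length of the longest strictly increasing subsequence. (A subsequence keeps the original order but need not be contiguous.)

Let dp[i] be the length of the longest such subsequence ending at index i:
i:      1  2  3  4  5  6  7  8  9 10 11 12
a[i]:   1  7 20 23 21 11  5  6 17 10 13 23
dp:     1  2  3  4  4  3  2  3  4  4  5  6
Maximum dp value is 6.

6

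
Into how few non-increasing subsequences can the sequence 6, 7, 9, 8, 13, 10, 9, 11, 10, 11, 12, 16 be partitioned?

The minimum number of non-increasing subsequences covering a sequence equals the length of its longest strictly increasing subsequence.
LIS length is 8 (e.g. 6, 7, 8, 9, 10, 11, 12, 16), so 8 piles are needed.

8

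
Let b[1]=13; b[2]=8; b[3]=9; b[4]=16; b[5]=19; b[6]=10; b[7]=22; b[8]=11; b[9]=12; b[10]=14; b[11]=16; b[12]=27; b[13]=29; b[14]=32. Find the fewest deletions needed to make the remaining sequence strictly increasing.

4

Fewest deletions = n − (longest strictly increasing subsequence).
Patience tails:
13 → extends → [13]
8 → replaces 13 → [8]
9 → extends → [8, 9]
16 → extends → [8, 9, 16]
19 → extends → [8, 9, 16, 19]
10 → replaces 16 → [8, 9, 10, 19]
22 → extends → [8, 9, 10, 19, 22]
11 → replaces 19 → [8, 9, 10, 11, 22]
12 → replaces 22 → [8, 9, 10, 11, 12]
14 → extends → [8, 9, 10, 11, 12, 14]
16 → extends → [8, 9, 10, 11, 12, 14, 16]
27 → extends → [8, 9, 10, 11, 12, 14, 16, 27]
29 → extends → [8, 9, 10, 11, 12, 14, 16, 27, 29]
32 → extends → [8, 9, 10, 11, 12, 14, 16, 27, 29, 32]
Longest strictly increasing subsequence has length 10, so deletions = 14 − 10 = 4.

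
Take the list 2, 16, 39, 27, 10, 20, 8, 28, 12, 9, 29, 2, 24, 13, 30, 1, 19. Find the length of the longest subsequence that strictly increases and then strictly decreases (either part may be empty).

inc[i] = longest strictly increasing subsequence ending at i; dec[i] = longest strictly decreasing subsequence starting at i:
i:      1  2  3  4  5  6  7  8  9 10 11 12 13 14 15 16 17
a[i]:   2 16 39 27 10 20  8 28 12  9 29  2 24 13 30  1 19
inc:    1  2  3  3  2  3  2  4  3  3  5  1  4  4  6  1  5
dec:    2  5  7  6  4  5  3  5  4  3  4  2  3  2  2  1  1
Best peak at i=3 (value 39): inc=3, dec=7, length 3+7−1 = 9.

9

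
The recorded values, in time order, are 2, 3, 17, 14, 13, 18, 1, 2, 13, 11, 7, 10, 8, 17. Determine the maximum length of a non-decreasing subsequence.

5

Track the smallest tail for each achievable length (allowing ties):
2 → extends → [2]
3 → extends → [2, 3]
17 → extends → [2, 3, 17]
14 → replaces 17 → [2, 3, 14]
13 → replaces 14 → [2, 3, 13]
18 → extends → [2, 3, 13, 18]
1 → replaces 2 → [1, 3, 13, 18]
2 → replaces 3 → [1, 2, 13, 18]
13 → replaces 18 → [1, 2, 13, 13]
11 → replaces 13 → [1, 2, 11, 13]
7 → replaces 11 → [1, 2, 7, 13]
10 → replaces 13 → [1, 2, 7, 10]
8 → replaces 10 → [1, 2, 7, 8]
17 → extends → [1, 2, 7, 8, 17]
Five tails, so the longest non-decreasing subsequence has length 5 (e.g. 2, 3, 13, 13, 17).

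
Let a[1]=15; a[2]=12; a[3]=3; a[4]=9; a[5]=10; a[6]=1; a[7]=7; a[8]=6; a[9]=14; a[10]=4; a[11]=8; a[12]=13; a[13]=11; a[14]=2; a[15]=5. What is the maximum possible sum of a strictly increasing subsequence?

36

Let S[i] be the best sum of a strictly increasing subsequence ending at i:
i:      1  2  3  4  5  6  7  8  9 10 11 12 13 14 15
a[i]:  15 12  3  9 10  1  7  6 14  4  8 13 11  2  5
S:     15 12  3 12 22  1 10  9 36  7 18 35 33  3 12
Maximum is 36 (e.g. 3 + 9 + 10 + 14).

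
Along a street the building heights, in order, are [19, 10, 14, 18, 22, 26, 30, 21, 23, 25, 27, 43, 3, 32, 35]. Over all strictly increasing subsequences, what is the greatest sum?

Let S[i] be the best sum of a strictly increasing subsequence ending at i:
i:       1   2   3   4   5   6   7   8   9  10  11  12  13  14  15
a[i]:   19  10  14  18  22  26  30  21  23  25  27  43   3  32  35
S:      19  10  24  42  64  90 120  63  87 112 139 182   3 171 206
Maximum is 206 (e.g. 10 + 14 + 18 + 22 + 23 + 25 + 27 + 32 + 35).

206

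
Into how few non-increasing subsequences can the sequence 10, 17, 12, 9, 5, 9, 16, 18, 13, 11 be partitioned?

Place each on the leftmost legal pile:
10 → new pile 1 (tops now [10])
17 → new pile 2 (tops now [10, 17])
12 → pile 2 (tops now [10, 12])
9 → pile 1 (tops now [9, 12])
5 → pile 1 (tops now [5, 12])
9 → pile 2 (tops now [5, 9])
16 → new pile 3 (tops now [5, 9, 16])
18 → new pile 4 (tops now [5, 9, 16, 18])
13 → pile 3 (tops now [5, 9, 13, 18])
11 → pile 3 (tops now [5, 9, 11, 18])
Four piles.

4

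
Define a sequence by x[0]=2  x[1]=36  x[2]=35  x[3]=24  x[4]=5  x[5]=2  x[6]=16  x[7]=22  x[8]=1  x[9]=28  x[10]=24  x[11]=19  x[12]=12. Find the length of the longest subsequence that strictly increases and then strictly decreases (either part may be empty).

8

inc[i] = longest strictly increasing subsequence ending at i; dec[i] = longest strictly decreasing subsequence starting at i:
i:      0  1  2  3  4  5  6  7  8  9 10 11 12
x[i]:   2 36 35 24  5  2 16 22  1 28 24 19 12
inc:    1  2  2  2  2  1  3  4  1  5  5  4  3
dec:    2  6  5  4  3  2  2  3  1  4  3  2  1
Best peak at i=9 (value 28): inc=5, dec=4, length 5+4−1 = 8.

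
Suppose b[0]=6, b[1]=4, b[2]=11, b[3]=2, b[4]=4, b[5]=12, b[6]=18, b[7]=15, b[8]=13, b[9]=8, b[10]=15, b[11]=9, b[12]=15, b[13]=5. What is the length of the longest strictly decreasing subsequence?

Negate each value so 'decreasing' becomes 'increasing', then run patience tails on the negated sequence:
-6 → extends → [-6]
-4 → extends → [-6, -4]
-11 → replaces -6 → [-11, -4]
-2 → extends → [-11, -4, -2]
-4 → already a tail → [-11, -4, -2]
-12 → replaces -11 → [-12, -4, -2]
-18 → replaces -12 → [-18, -4, -2]
-15 → replaces -4 → [-18, -15, -2]
-13 → replaces -2 → [-18, -15, -13]
-8 → extends → [-18, -15, -13, -8]
-15 → already a tail → [-18, -15, -13, -8]
-9 → replaces -8 → [-18, -15, -13, -9]
-15 → already a tail → [-18, -15, -13, -9]
-5 → extends → [-18, -15, -13, -9, -5]
Five tails, so the longest strictly decreasing subsequence of the original has length 5.

5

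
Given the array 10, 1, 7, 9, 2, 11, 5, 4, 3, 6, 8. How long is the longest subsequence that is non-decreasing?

Track the smallest tail for each achievable length (allowing ties):
10 → extends → [10]
1 → replaces 10 → [1]
7 → extends → [1, 7]
9 → extends → [1, 7, 9]
2 → replaces 7 → [1, 2, 9]
11 → extends → [1, 2, 9, 11]
5 → replaces 9 → [1, 2, 5, 11]
4 → replaces 5 → [1, 2, 4, 11]
3 → replaces 4 → [1, 2, 3, 11]
6 → replaces 11 → [1, 2, 3, 6]
8 → extends → [1, 2, 3, 6, 8]
Five tails, so the longest non-decreasing subsequence has length 5 (e.g. 1, 2, 5, 6, 8).

5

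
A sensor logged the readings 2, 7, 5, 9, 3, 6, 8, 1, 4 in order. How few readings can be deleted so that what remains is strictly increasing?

Fewest deletions = n − (longest strictly increasing subsequence).
Patience tails:
2 → extends → [2]
7 → extends → [2, 7]
5 → replaces 7 → [2, 5]
9 → extends → [2, 5, 9]
3 → replaces 5 → [2, 3, 9]
6 → replaces 9 → [2, 3, 6]
8 → extends → [2, 3, 6, 8]
1 → replaces 2 → [1, 3, 6, 8]
4 → replaces 6 → [1, 3, 4, 8]
Longest strictly increasing subsequence has length 4, so deletions = 9 − 4 = 5.

5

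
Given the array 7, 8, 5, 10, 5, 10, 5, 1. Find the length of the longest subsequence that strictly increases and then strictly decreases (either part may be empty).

5

inc[i] = longest strictly increasing subsequence ending at i; dec[i] = longest strictly decreasing subsequence starting at i:
i:      1  2  3  4  5  6  7  8
a[i]:   7  8  5 10  5 10  5  1
inc:    1  2  1  3  1  3  1  1
dec:    3  3  2  3  2  3  2  1
Best peak at i=4 (value 10): inc=3, dec=3, length 3+3−1 = 5.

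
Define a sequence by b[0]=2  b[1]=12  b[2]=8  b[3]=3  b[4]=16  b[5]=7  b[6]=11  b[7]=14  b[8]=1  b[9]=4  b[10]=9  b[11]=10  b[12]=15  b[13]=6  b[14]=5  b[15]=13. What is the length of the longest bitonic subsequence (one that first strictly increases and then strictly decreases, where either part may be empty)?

inc[i] = longest strictly increasing subsequence ending at i; dec[i] = longest strictly decreasing subsequence starting at i:
i:      0  1  2  3  4  5  6  7  8  9 10 11 12 13 14 15
b[i]:   2 12  8  3 16  7 11 14  1  4  9 10 15  6  5 13
inc:    1  2  2  2  3  3  4  5  1  3  4  5  6  4  4  6
dec:    2  5  4  2  5  3  4  4  1  1  3  3  3  2  1  1
Best peak at i=7 (value 14): inc=5, dec=4, length 5+4−1 = 8.

8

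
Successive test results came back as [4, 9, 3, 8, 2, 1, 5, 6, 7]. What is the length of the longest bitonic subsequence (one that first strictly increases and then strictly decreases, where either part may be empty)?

5

inc[i] = longest strictly increasing subsequence ending at i; dec[i] = longest strictly decreasing subsequence starting at i:
i:     1 2 3 4 5 6 7 8 9
a[i]:  4 9 3 8 2 1 5 6 7
inc:   1 2 1 2 1 1 2 3 4
dec:   4 4 3 3 2 1 1 1 1
Best peak at i=2 (value 9): inc=2, dec=4, length 2+4−1 = 5.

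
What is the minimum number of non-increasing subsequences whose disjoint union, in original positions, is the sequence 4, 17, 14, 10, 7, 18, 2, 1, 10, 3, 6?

The minimum number of non-increasing subsequences covering a sequence equals the length of its longest strictly increasing subsequence.
LIS length is 3 (e.g. 4, 17, 18), so 3 piles are needed.

3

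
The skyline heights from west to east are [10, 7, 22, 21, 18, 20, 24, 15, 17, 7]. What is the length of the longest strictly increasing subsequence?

4

Track the smallest tail for each achievable length (strict):
10 → extends → [10]
7 → replaces 10 → [7]
22 → extends → [7, 22]
21 → replaces 22 → [7, 21]
18 → replaces 21 → [7, 18]
20 → extends → [7, 18, 20]
24 → extends → [7, 18, 20, 24]
15 → replaces 18 → [7, 15, 20, 24]
17 → replaces 20 → [7, 15, 17, 24]
7 → already a tail → [7, 15, 17, 24]
Four tails, so the longest strictly increasing subsequence has length 4 (e.g. 10, 18, 20, 24).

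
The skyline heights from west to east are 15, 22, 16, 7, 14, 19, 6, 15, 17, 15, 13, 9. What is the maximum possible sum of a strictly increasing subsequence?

Let S[i] be the best sum of a strictly increasing subsequence ending at i:
i:      1  2  3  4  5  6  7  8  9 10 11 12
a[i]:  15 22 16  7 14 19  6 15 17 15 13  9
S:     15 37 31  7 21 50  6 36 53 36 20 16
Maximum is 53 (e.g. 7 + 14 + 15 + 17).

53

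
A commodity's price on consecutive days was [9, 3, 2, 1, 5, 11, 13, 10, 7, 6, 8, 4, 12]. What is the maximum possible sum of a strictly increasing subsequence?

35

Let S[i] be the best sum of a strictly increasing subsequence ending at i:
i:      1  2  3  4  5  6  7  8  9 10 11 12 13
a[i]:   9  3  2  1  5 11 13 10  7  6  8  4 12
S:      9  3  2  1  8 20 33 19 15 14 23  7 35
Maximum is 35 (e.g. 3 + 5 + 7 + 8 + 12).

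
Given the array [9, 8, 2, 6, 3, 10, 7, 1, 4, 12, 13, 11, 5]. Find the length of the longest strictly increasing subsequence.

5

Track the smallest tail for each achievable length (strict):
9 → extends → [9]
8 → replaces 9 → [8]
2 → replaces 8 → [2]
6 → extends → [2, 6]
3 → replaces 6 → [2, 3]
10 → extends → [2, 3, 10]
7 → replaces 10 → [2, 3, 7]
1 → replaces 2 → [1, 3, 7]
4 → replaces 7 → [1, 3, 4]
12 → extends → [1, 3, 4, 12]
13 → extends → [1, 3, 4, 12, 13]
11 → replaces 12 → [1, 3, 4, 11, 13]
5 → replaces 11 → [1, 3, 4, 5, 13]
Five tails, so the longest strictly increasing subsequence has length 5 (e.g. 2, 6, 10, 12, 13).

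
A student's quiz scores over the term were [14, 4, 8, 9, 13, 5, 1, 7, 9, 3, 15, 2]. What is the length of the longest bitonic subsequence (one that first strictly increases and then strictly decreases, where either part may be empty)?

7

inc[i] = longest strictly increasing subsequence ending at i; dec[i] = longest strictly decreasing subsequence starting at i:
i:      1  2  3  4  5  6  7  8  9 10 11 12
a[i]:  14  4  8  9 13  5  1  7  9  3 15  2
inc:    1  1  2  3  4  2  1  3  4  2  5  2
dec:    5  3  4  4  4  3  1  3  3  2  2  1
Best peak at i=5 (value 13): inc=4, dec=4, length 4+4−1 = 7.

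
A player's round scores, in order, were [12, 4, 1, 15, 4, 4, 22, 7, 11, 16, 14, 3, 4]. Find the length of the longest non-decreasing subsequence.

6

Let dp[i] be the length of the longest such subsequence ending at index i:
i:      1  2  3  4  5  6  7  8  9 10 11 12 13
a[i]:  12  4  1 15  4  4 22  7 11 16 14  3  4
dp:     1  1  1  2  2  3  4  4  5  6  6  2  4
Maximum dp value is 6.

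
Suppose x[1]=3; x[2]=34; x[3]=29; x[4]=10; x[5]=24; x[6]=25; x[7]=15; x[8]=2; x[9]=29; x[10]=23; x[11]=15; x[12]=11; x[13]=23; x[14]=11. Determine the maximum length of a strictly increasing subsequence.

Track the smallest tail for each achievable length (strict):
3 → extends → [3]
34 → extends → [3, 34]
29 → replaces 34 → [3, 29]
10 → replaces 29 → [3, 10]
24 → extends → [3, 10, 24]
25 → extends → [3, 10, 24, 25]
15 → replaces 24 → [3, 10, 15, 25]
2 → replaces 3 → [2, 10, 15, 25]
29 → extends → [2, 10, 15, 25, 29]
23 → replaces 25 → [2, 10, 15, 23, 29]
15 → already a tail → [2, 10, 15, 23, 29]
11 → replaces 15 → [2, 10, 11, 23, 29]
23 → already a tail → [2, 10, 11, 23, 29]
11 → already a tail → [2, 10, 11, 23, 29]
Five tails, so the longest strictly increasing subsequence has length 5 (e.g. 3, 10, 24, 25, 29).

5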